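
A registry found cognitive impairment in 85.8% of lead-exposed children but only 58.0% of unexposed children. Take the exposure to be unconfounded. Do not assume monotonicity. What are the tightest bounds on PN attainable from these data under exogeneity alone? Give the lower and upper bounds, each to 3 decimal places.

0.324 ≤ PN ≤ 0.490

p₁ = 0.858, p₀ = 0.58.
Under exogeneity alone the bounds on PN are max{0,(p₁−p₀)/p₁} ≤ PN ≤ min{1,(1−p₀)/p₁}.
  lower = (p₁ − p₀)/p₁ = 0.278 / 0.858 ≈ 0.3240
  upper = min{1, (1 − p₀)/p₁} = 0.42 / 0.858 ≈ 0.4895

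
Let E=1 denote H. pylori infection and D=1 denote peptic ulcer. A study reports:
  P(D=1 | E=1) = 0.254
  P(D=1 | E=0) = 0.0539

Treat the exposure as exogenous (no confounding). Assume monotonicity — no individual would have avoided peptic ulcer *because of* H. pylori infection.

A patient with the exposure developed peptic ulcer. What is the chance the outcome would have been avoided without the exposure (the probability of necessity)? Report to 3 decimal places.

Let p₁ = 0.254, p₀ = 0.0539.
Under exogeneity and monotonicity, PN = (p₁ − p₀) / p₁.
PN = (0.254 − 0.0539) / 0.254 = 0.2001 / 0.254 ≈ 0.7878

PN ≈ 0.788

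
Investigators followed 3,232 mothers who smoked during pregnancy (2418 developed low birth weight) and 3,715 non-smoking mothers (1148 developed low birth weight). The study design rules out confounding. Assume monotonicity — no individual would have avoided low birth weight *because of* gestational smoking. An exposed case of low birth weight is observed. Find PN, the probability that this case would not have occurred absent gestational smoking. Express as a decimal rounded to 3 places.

p₁ = P(outcome | exposed) = 2418/3232 = 0.74814
p₀ = P(outcome | unexposed) = 1148/3715 = 0.30902
Under exogeneity and monotonicity, PN = (p₁ − p₀) / p₁.
PN = (0.74814 − 0.30902) / 0.74814 = 0.43913 / 0.74814 ≈ 0.5870

PN ≈ 0.587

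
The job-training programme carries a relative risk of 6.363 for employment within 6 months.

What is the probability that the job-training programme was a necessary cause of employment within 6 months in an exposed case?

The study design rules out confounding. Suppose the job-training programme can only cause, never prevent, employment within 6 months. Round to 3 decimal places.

PN ≈ 0.843

Under exogeneity and monotonicity, PN = (RR − 1) / RR = 1 − 1/RR.
PN = (6.363 − 1) / 6.363 = 5.363 / 6.363 ≈ 0.8428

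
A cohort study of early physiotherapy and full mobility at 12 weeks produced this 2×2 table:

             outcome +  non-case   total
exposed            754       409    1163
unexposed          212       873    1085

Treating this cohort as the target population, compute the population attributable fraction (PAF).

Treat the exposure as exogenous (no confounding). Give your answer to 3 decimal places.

p₁ = P(outcome | exposed) = 754/1163 = 0.64832
p₀ = P(outcome | unexposed) = 212/1085 = 0.19539
Exposure prevalence π = 1163/2248 = 0.51735; overall risk P(Y=1) = 0.42972.
Under exogeneity, PAF = [P(Y=1) − p₀]/P(Y=1).
PAF = (0.42972 − 0.19539) / 0.42972 ≈ 0.5453

PAF ≈ 0.545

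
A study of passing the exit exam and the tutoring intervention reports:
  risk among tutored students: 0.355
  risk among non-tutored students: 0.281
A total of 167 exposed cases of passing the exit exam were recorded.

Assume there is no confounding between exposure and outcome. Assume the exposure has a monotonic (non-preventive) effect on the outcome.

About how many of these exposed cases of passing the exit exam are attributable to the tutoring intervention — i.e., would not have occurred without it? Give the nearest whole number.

about 35 cases

Let p₁ = 0.355, p₀ = 0.281.
PN = (p₁ − p₀)/p₁ = (0.355 − 0.281) / 0.355 ≈ 0.20845.
Attributable cases ≈ PN × (exposed cases) = 0.20845 × 167 ≈ 34.81.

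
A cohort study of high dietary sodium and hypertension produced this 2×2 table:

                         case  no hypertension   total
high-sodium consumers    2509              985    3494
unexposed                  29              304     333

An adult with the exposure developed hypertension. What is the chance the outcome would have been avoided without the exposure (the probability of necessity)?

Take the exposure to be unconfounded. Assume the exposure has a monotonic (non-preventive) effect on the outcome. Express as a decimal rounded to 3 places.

p₁ = P(outcome | exposed) = 2509/3494 = 0.71809
p₀ = P(outcome | unexposed) = 29/333 = 0.087087
Under exogeneity and monotonicity, PN = (p₁ − p₀) / p₁.
PN = (0.71809 − 0.087087) / 0.71809 = 0.631 / 0.71809 ≈ 0.8787

PN ≈ 0.879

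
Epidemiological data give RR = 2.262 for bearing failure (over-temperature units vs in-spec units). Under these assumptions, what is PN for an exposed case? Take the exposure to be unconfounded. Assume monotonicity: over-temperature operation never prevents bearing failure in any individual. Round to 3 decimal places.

PN ≈ 0.558

Under exogeneity and monotonicity, PN = (RR − 1) / RR = 1 − 1/RR.
PN = (2.262 − 1) / 2.262 = 1.262 / 2.262 ≈ 0.5579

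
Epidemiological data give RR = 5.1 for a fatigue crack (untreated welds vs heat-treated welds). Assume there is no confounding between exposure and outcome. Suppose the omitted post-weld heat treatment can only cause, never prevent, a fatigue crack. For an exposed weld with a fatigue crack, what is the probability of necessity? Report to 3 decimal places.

PN ≈ 0.804

Under exogeneity and monotonicity, PN = (RR − 1) / RR = 1 − 1/RR.
PN = (5.1 − 1) / 5.1 = 4.1 / 5.1 ≈ 0.8039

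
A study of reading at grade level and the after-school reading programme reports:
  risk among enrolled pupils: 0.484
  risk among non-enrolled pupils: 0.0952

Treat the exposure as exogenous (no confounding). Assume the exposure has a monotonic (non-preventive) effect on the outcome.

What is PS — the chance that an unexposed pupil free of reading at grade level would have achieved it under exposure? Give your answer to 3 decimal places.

PS ≈ 0.430

Let p₁ = 0.484, p₀ = 0.0952.
Under exogeneity and monotonicity, PS = (p₁ − p₀) / (1 − p₀).
PS = (0.484 − 0.0952) / (1 − 0.0952) = 0.3888 / 0.9048 ≈ 0.4297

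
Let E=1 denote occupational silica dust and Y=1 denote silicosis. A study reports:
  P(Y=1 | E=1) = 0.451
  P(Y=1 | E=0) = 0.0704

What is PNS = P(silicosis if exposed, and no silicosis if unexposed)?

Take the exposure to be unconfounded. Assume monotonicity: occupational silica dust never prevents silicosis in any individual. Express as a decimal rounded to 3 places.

PNS ≈ 0.381

Let p₁ = 0.451, p₀ = 0.0704.
Under exogeneity and monotonicity, PNS = p₁ − p₀.
PNS = 0.451 − 0.0704 = 0.3806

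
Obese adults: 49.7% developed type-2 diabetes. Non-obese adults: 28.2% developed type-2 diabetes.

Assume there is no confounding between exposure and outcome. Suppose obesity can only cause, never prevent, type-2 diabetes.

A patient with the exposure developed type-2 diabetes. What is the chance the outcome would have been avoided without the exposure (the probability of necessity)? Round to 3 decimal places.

p₁ = 0.497, p₀ = 0.282.
Under exogeneity and monotonicity, PN = (p₁ − p₀) / p₁.
PN = (0.497 − 0.282) / 0.497 = 0.215 / 0.497 ≈ 0.4326

PN ≈ 0.433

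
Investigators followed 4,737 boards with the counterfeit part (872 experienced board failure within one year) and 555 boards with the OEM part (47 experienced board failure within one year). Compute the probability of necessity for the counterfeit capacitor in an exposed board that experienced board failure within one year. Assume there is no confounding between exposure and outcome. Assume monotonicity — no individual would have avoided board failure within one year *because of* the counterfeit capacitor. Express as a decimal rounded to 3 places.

p₁ = P(outcome | exposed) = 872/4737 = 0.18408
p₀ = P(outcome | unexposed) = 47/555 = 0.084685
Under exogeneity and monotonicity, PN = (p₁ − p₀) / p₁.
PN = (0.18408 − 0.084685) / 0.18408 = 0.099398 / 0.18408 ≈ 0.5400

PN ≈ 0.540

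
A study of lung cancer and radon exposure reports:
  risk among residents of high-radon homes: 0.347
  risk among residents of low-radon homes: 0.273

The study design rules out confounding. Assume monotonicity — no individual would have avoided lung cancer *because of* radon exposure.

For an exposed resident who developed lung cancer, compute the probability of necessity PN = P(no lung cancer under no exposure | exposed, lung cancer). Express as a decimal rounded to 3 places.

PN ≈ 0.213

Let p₁ = 0.347, p₀ = 0.273.
Under exogeneity and monotonicity, PN = (p₁ − p₀) / p₁.
PN = (0.347 − 0.273) / 0.347 = 0.074 / 0.347 ≈ 0.2133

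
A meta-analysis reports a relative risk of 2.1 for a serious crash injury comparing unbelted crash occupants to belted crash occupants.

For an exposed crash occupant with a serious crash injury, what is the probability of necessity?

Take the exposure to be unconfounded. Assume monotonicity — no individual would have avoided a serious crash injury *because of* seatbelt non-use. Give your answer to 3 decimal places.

PN ≈ 0.524

Under exogeneity and monotonicity, PN = (RR − 1) / RR = 1 − 1/RR.
PN = (2.1 − 1) / 2.1 = 1.1 / 2.1 ≈ 0.5238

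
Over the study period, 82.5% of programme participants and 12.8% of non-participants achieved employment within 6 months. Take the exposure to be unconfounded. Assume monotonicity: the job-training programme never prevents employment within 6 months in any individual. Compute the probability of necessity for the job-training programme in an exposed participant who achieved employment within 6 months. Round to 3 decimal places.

p₁ = 0.825, p₀ = 0.128.
Under exogeneity and monotonicity, PN = (p₁ − p₀) / p₁.
PN = (0.825 − 0.128) / 0.825 = 0.697 / 0.825 ≈ 0.8448

PN ≈ 0.845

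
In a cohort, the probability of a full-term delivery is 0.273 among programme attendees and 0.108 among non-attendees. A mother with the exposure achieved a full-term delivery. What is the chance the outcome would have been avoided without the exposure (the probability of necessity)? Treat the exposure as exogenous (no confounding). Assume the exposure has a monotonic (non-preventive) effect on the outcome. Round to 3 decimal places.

PN ≈ 0.604

Let p₁ = 0.273, p₀ = 0.108.
Under exogeneity and monotonicity, PN = (p₁ − p₀) / p₁.
PN = (0.273 − 0.108) / 0.273 = 0.165 / 0.273 ≈ 0.6044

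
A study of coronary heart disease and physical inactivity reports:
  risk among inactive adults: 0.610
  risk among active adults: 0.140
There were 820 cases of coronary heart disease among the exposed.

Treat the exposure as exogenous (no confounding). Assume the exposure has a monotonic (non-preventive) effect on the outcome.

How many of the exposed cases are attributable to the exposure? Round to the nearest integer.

about 632 cases

Let p₁ = 0.61, p₀ = 0.14.
PN = (p₁ − p₀)/p₁ = (0.61 − 0.14) / 0.61 ≈ 0.77049.
Attributable cases ≈ PN × (exposed cases) = 0.77049 × 820 ≈ 631.80.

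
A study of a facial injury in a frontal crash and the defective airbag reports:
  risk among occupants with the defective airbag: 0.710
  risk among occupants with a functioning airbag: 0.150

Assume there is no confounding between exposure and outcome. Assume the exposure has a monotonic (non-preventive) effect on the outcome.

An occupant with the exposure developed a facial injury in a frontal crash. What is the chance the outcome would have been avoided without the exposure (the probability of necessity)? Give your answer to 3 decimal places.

Let p₁ = 0.71, p₀ = 0.15.
Under exogeneity and monotonicity, PN = (p₁ − p₀) / p₁.
PN = (0.71 − 0.15) / 0.71 = 0.56 / 0.71 ≈ 0.7887

PN ≈ 0.789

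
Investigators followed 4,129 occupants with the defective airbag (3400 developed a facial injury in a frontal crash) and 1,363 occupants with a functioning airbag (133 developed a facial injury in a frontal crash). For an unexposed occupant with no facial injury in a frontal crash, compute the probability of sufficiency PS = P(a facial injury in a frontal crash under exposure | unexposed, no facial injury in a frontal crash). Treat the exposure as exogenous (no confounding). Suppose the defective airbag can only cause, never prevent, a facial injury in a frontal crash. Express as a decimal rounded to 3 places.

p₁ = P(outcome | exposed) = 3400/4129 = 0.82344
p₀ = P(outcome | unexposed) = 133/1363 = 0.097579
Under exogeneity and monotonicity, PS = (p₁ − p₀) / (1 − p₀).
PS = (0.82344 − 0.097579) / (1 − 0.097579) = 0.72587 / 0.90242 ≈ 0.8044

PS ≈ 0.804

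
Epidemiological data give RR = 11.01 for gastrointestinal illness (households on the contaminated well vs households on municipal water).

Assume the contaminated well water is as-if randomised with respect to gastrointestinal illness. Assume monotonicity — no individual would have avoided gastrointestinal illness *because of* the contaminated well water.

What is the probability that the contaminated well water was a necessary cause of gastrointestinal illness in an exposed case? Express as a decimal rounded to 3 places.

PN ≈ 0.909

Under exogeneity and monotonicity, PN = (RR − 1) / RR = 1 − 1/RR.
PN = (11.01 − 1) / 11.01 = 10.01 / 11.01 ≈ 0.9092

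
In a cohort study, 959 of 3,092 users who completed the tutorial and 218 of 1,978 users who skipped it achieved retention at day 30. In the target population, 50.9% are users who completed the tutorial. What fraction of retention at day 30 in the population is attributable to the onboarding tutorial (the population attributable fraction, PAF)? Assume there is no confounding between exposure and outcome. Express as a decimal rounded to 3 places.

PAF ≈ 0.480

p₁ = P(outcome | exposed) = 959/3092 = 0.31016
p₀ = P(outcome | unexposed) = 218/1978 = 0.11021
Overall risk P(Y=1) = π·p₁ + (1−π)·p₀ = 0.509×0.31016 + 0.491×0.11021 = 0.21198.
Under exogeneity, PAF = [P(Y=1) − p₀] / P(Y=1).
PAF = (0.21198 − 0.11021) / 0.21198 ≈ 0.4801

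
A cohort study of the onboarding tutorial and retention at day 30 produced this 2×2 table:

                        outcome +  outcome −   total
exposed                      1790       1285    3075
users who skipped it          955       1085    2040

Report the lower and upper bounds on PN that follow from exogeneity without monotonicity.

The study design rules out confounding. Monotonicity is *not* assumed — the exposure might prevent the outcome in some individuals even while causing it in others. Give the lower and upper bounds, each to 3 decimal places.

0.196 ≤ PN ≤ 0.914

p₁ = P(outcome | exposed) = 1790/3075 = 0.58211
p₀ = P(outcome | unexposed) = 955/2040 = 0.46814
Under exogeneity alone the bounds on PN are max{0,(p₁−p₀)/p₁} ≤ PN ≤ min{1,(1−p₀)/p₁}.
  lower = (p₁ − p₀)/p₁ = 0.11398 / 0.58211 ≈ 0.1958
  upper = min{1, (1 − p₀)/p₁} = 0.53186 / 0.58211 ≈ 0.9137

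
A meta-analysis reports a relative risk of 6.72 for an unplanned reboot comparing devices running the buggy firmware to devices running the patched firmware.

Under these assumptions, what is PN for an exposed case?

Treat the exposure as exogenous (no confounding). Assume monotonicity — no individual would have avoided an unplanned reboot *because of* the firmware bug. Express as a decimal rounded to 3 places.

PN ≈ 0.851

Under exogeneity and monotonicity, PN = (RR − 1) / RR = 1 − 1/RR.
PN = (6.72 − 1) / 6.72 = 5.72 / 6.72 ≈ 0.8512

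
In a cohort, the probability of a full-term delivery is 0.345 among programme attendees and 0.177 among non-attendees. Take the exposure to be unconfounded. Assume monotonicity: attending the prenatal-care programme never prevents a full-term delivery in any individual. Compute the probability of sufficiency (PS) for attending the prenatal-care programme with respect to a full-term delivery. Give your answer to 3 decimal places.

Let p₁ = 0.345, p₀ = 0.177.
Under exogeneity and monotonicity, PS = (p₁ − p₀) / (1 − p₀).
PS = (0.345 − 0.177) / (1 − 0.177) = 0.168 / 0.823 ≈ 0.2041

PS ≈ 0.204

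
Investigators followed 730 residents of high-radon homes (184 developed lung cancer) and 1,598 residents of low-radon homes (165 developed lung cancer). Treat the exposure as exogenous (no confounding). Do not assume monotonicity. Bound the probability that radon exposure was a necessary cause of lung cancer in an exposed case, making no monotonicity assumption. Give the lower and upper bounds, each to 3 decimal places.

0.590 ≤ PN ≤ 1.000

p₁ = P(outcome | exposed) = 184/730 = 0.25205
p₀ = P(outcome | unexposed) = 165/1598 = 0.10325
Under exogeneity alone the bounds on PN are max{0,(p₁−p₀)/p₁} ≤ PN ≤ min{1,(1−p₀)/p₁}.
  lower = (p₁ − p₀)/p₁ = 0.1488 / 0.25205 ≈ 0.5904
  upper = min{1, (1 − p₀)/p₁} = 0.89675 / 0.25205 ≈ 3.5577 → capped at 1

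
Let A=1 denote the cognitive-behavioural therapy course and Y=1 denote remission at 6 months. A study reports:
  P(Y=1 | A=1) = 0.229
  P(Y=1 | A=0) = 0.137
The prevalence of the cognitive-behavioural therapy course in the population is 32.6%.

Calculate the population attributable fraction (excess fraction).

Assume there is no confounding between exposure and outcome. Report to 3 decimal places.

PAF ≈ 0.180

Let p₁ = 0.229, p₀ = 0.137.
Overall risk P(Y=1) = π·p₁ + (1−π)·p₀ = 0.326×0.229 + 0.674×0.137 = 0.16699.
Under exogeneity, PAF = [P(Y=1) − p₀] / P(Y=1).
PAF = (0.16699 − 0.137) / 0.16699 ≈ 0.1796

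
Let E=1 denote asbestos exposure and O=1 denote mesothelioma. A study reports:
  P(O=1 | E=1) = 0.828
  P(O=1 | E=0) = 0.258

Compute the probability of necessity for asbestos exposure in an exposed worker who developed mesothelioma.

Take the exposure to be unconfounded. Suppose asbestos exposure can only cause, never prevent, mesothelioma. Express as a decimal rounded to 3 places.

PN ≈ 0.688

Let p₁ = 0.828, p₀ = 0.258.
Under exogeneity and monotonicity, PN = (p₁ − p₀) / p₁.
PN = (0.828 − 0.258) / 0.828 = 0.57 / 0.828 ≈ 0.6884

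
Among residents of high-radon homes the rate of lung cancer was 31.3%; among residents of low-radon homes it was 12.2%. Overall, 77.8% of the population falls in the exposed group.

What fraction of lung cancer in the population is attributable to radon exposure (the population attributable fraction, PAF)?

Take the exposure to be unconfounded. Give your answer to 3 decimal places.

p₁ = 0.313, p₀ = 0.122.
Overall risk P(Y=1) = π·p₁ + (1−π)·p₀ = 0.778×0.313 + 0.222×0.122 = 0.2706.
Under exogeneity, PAF = [P(Y=1) − p₀] / P(Y=1).
PAF = (0.2706 − 0.122) / 0.2706 ≈ 0.5491

PAF ≈ 0.549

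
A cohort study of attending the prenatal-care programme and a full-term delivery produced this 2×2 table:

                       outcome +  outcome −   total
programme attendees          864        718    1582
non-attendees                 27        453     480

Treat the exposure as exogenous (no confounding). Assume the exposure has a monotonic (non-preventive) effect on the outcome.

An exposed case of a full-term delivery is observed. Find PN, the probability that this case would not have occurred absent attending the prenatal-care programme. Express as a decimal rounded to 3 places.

p₁ = P(outcome | exposed) = 864/1582 = 0.54614
p₀ = P(outcome | unexposed) = 27/480 = 0.05625
Under exogeneity and monotonicity, PN = (p₁ − p₀)/p₁.
PN = (0.54614 − 0.05625) / 0.54614 ≈ 0.8970

PN ≈ 0.897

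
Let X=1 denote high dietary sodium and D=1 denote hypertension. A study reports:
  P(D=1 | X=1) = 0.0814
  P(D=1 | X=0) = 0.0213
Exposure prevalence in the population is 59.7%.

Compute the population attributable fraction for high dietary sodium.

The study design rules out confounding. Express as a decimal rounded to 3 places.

Let p₁ = 0.0814, p₀ = 0.0213.
Overall risk P(Y=1) = π·p₁ + (1−π)·p₀ = 0.597×0.0814 + 0.403×0.0213 = 0.05718.
Under exogeneity, PAF = [P(Y=1) − p₀] / P(Y=1).
PAF = (0.05718 − 0.0213) / 0.05718 ≈ 0.6275

PAF ≈ 0.627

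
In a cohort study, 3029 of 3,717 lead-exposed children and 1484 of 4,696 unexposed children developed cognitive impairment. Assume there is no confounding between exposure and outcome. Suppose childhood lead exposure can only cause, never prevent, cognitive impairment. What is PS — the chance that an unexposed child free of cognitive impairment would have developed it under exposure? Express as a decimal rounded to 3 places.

PS ≈ 0.729

p₁ = P(outcome | exposed) = 3029/3717 = 0.8149
p₀ = P(outcome | unexposed) = 1484/4696 = 0.31601
Under exogeneity and monotonicity, PS = (p₁ − p₀) / (1 − p₀).
PS = (0.8149 − 0.31601) / (1 − 0.31601) = 0.49889 / 0.68399 ≈ 0.7294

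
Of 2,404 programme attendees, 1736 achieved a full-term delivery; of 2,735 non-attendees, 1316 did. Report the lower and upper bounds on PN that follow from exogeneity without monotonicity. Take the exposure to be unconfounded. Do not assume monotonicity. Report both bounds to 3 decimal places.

0.334 ≤ PN ≤ 0.718

p₁ = P(outcome | exposed) = 1736/2404 = 0.72213
p₀ = P(outcome | unexposed) = 1316/2735 = 0.48117
Under exogeneity alone the bounds on PN are max{0,(p₁−p₀)/p₁} ≤ PN ≤ min{1,(1−p₀)/p₁}.
  lower = (p₁ − p₀)/p₁ = 0.24096 / 0.72213 ≈ 0.3337
  upper = min{1, (1 − p₀)/p₁} = 0.51883 / 0.72213 ≈ 0.7185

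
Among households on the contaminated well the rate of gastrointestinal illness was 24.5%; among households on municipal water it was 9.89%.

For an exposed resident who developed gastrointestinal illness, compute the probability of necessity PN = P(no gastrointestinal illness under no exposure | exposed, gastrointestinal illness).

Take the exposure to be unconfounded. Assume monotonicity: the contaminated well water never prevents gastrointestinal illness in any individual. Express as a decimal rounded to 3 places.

PN ≈ 0.596

p₁ = 0.245, p₀ = 0.0989.
Under exogeneity and monotonicity, PN = (p₁ − p₀) / p₁.
PN = (0.245 − 0.0989) / 0.245 = 0.1461 / 0.245 ≈ 0.5963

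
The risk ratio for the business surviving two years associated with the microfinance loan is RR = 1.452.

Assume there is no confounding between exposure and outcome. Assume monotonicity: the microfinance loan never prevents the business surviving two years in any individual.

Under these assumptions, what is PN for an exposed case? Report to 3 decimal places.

PN ≈ 0.311

Under exogeneity and monotonicity, PN = (RR − 1) / RR = 1 − 1/RR.
PN = (1.452 − 1) / 1.452 = 0.452 / 1.452 ≈ 0.3113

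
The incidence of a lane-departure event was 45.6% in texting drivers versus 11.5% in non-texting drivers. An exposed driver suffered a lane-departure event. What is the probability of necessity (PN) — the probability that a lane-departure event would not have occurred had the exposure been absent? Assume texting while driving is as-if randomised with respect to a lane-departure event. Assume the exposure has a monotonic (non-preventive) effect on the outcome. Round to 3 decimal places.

PN ≈ 0.748

p₁ = 0.456, p₀ = 0.115.
Under exogeneity and monotonicity, PN = (p₁ − p₀) / p₁.
PN = (0.456 − 0.115) / 0.456 = 0.341 / 0.456 ≈ 0.7478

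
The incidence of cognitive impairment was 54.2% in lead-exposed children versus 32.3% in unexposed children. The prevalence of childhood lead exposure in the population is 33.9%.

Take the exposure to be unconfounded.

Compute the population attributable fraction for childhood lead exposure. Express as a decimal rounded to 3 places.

p₁ = 0.542, p₀ = 0.323.
Overall risk P(Y=1) = π·p₁ + (1−π)·p₀ = 0.339×0.542 + 0.661×0.323 = 0.39724.
Under exogeneity, PAF = [P(Y=1) − p₀] / P(Y=1).
PAF = (0.39724 − 0.323) / 0.39724 ≈ 0.1869

PAF ≈ 0.187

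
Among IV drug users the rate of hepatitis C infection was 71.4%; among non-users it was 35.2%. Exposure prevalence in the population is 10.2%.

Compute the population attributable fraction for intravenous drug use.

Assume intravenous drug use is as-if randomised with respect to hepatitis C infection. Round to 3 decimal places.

p₁ = 0.714, p₀ = 0.352.
Overall risk P(Y=1) = π·p₁ + (1−π)·p₀ = 0.102×0.714 + 0.898×0.352 = 0.38892.
Under exogeneity, PAF = [P(Y=1) − p₀] / P(Y=1).
PAF = (0.38892 − 0.352) / 0.38892 ≈ 0.0949

PAF ≈ 0.095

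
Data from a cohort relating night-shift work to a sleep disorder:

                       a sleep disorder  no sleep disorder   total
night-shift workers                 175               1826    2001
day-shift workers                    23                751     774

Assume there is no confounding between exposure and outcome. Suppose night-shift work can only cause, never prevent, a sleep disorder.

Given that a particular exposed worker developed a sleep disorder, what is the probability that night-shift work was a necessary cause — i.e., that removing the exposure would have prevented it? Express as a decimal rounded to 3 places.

PN ≈ 0.660

p₁ = P(outcome | exposed) = 175/2001 = 0.087456
p₀ = P(outcome | unexposed) = 23/774 = 0.029716
Under exogeneity and monotonicity, PN = (p₁ − p₀)/p₁.
PN = (0.087456 − 0.029716) / 0.087456 ≈ 0.6602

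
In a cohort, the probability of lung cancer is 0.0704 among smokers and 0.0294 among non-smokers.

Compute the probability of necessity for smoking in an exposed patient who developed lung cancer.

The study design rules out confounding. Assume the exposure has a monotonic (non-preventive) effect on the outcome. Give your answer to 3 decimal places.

PN ≈ 0.582

Let p₁ = 0.0704, p₀ = 0.0294.
Under exogeneity and monotonicity, PN = (p₁ − p₀) / p₁.
PN = (0.0704 − 0.0294) / 0.0704 = 0.041 / 0.0704 ≈ 0.5824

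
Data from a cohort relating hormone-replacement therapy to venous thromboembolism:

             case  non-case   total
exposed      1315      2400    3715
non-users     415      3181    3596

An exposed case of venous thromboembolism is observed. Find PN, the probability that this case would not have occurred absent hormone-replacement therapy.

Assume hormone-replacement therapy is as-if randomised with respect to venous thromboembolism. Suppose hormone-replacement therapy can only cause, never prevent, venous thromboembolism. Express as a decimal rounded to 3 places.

PN ≈ 0.674

p₁ = P(outcome | exposed) = 1315/3715 = 0.35397
p₀ = P(outcome | unexposed) = 415/3596 = 0.11541
Under exogeneity and monotonicity, PN = (p₁ − p₀)/p₁.
PN = (0.35397 − 0.11541) / 0.35397 ≈ 0.6740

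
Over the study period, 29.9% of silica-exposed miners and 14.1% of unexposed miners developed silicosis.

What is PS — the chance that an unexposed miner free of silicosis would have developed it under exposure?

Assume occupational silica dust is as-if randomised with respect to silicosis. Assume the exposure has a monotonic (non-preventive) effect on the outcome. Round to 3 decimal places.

PS ≈ 0.184

p₁ = 0.299, p₀ = 0.141.
Under exogeneity and monotonicity, PS = (p₁ − p₀) / (1 − p₀).
PS = (0.299 − 0.141) / (1 − 0.141) = 0.158 / 0.859 ≈ 0.1839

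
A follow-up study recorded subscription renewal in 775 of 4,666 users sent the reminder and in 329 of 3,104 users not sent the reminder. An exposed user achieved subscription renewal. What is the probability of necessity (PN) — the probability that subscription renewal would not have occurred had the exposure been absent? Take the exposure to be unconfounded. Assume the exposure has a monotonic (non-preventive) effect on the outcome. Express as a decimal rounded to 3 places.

p₁ = P(outcome | exposed) = 775/4666 = 0.1661
p₀ = P(outcome | unexposed) = 329/3104 = 0.10599
Under exogeneity and monotonicity, PN = (p₁ − p₀) / p₁.
PN = (0.1661 − 0.10599) / 0.1661 = 0.060103 / 0.1661 ≈ 0.3619

PN ≈ 0.362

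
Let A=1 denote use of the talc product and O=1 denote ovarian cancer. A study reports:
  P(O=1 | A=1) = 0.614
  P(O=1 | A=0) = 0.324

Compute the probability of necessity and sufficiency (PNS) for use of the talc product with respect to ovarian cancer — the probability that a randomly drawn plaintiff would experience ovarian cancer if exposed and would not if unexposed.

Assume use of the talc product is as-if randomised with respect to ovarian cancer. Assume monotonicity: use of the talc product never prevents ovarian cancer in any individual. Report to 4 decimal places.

PNS ≈ 0.2900

Let p₁ = 0.614, p₀ = 0.324.
Under exogeneity and monotonicity, PNS = p₁ − p₀.
PNS = 0.614 − 0.324 = 0.29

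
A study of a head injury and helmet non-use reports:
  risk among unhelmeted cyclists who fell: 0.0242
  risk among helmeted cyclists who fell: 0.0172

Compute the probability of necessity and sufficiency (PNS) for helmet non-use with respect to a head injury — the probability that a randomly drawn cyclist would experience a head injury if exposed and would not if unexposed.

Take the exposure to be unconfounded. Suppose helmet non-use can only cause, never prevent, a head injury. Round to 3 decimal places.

Let p₁ = 0.0242, p₀ = 0.0172.
Under exogeneity and monotonicity, PNS = p₁ − p₀.
PNS = 0.0242 − 0.0172 = 0.007

PNS ≈ 0.007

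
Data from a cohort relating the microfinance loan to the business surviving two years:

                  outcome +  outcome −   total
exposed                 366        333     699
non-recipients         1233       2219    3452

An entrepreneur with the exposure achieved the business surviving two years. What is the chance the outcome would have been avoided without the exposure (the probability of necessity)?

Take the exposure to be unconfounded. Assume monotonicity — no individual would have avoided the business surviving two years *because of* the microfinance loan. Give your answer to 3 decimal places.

p₁ = P(outcome | exposed) = 366/699 = 0.52361
p₀ = P(outcome | unexposed) = 1233/3452 = 0.35718
Under exogeneity and monotonicity, PN = (p₁ − p₀)/p₁.
PN = (0.52361 − 0.35718) / 0.52361 ≈ 0.3178

PN ≈ 0.318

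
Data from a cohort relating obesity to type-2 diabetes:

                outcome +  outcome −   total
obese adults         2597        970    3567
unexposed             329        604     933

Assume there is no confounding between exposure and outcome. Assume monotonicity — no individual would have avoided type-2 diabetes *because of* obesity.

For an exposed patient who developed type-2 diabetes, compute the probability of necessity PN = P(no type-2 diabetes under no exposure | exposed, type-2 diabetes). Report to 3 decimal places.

PN ≈ 0.516

p₁ = P(outcome | exposed) = 2597/3567 = 0.72806
p₀ = P(outcome | unexposed) = 329/933 = 0.35263
Under exogeneity and monotonicity, PN = (p₁ − p₀) / p₁.
PN = (0.72806 − 0.35263) / 0.72806 = 0.37544 / 0.72806 ≈ 0.5157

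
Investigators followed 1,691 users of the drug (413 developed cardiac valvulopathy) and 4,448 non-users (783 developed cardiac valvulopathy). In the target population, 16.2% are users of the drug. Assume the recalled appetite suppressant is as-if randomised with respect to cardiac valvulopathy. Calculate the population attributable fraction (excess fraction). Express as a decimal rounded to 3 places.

PAF ≈ 0.059

p₁ = P(outcome | exposed) = 413/1691 = 0.24423
p₀ = P(outcome | unexposed) = 783/4448 = 0.17603
Overall risk P(Y=1) = π·p₁ + (1−π)·p₀ = 0.162×0.24423 + 0.838×0.17603 = 0.18708.
Under exogeneity, PAF = [P(Y=1) − p₀] / P(Y=1).
PAF = (0.18708 − 0.17603) / 0.18708 ≈ 0.0591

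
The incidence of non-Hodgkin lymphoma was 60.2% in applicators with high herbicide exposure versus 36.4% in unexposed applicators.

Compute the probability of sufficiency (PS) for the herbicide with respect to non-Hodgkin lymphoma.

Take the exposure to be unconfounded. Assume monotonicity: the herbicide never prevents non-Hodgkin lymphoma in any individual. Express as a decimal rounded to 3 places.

p₁ = 0.602, p₀ = 0.364.
Under exogeneity and monotonicity, PS = (p₁ − p₀) / (1 − p₀).
PS = (0.602 − 0.364) / (1 − 0.364) = 0.238 / 0.636 ≈ 0.3742

PS ≈ 0.374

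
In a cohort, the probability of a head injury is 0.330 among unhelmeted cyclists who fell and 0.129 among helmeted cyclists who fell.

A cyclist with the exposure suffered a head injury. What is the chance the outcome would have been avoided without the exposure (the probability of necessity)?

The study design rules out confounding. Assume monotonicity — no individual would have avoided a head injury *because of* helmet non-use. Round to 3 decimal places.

Let p₁ = 0.33, p₀ = 0.129.
Under exogeneity and monotonicity, PN = (p₁ − p₀) / p₁.
PN = (0.33 − 0.129) / 0.33 = 0.201 / 0.33 ≈ 0.6091

PN ≈ 0.609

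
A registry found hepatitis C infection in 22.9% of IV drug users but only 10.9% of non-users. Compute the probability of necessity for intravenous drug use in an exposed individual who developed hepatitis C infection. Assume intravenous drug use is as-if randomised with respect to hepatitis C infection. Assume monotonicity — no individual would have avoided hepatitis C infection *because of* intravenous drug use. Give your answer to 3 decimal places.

PN ≈ 0.524

p₁ = 0.229, p₀ = 0.109.
Under exogeneity and monotonicity, PN = (p₁ − p₀) / p₁.
PN = (0.229 − 0.109) / 0.229 = 0.12 / 0.229 ≈ 0.5240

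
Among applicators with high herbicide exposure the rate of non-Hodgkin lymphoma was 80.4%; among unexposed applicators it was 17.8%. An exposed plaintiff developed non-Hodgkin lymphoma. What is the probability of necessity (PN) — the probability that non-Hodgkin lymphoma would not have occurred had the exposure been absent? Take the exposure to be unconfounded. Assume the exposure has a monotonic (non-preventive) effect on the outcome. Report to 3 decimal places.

PN ≈ 0.779

p₁ = 0.804, p₀ = 0.178.
Under exogeneity and monotonicity, PN = (p₁ − p₀) / p₁.
PN = (0.804 − 0.178) / 0.804 = 0.626 / 0.804 ≈ 0.7786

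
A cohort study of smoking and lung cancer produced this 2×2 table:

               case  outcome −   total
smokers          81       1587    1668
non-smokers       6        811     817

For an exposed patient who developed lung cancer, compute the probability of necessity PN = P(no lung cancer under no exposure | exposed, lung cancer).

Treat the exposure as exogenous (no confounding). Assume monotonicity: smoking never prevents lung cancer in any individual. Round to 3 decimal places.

PN ≈ 0.849

p₁ = P(outcome | exposed) = 81/1668 = 0.048561
p₀ = P(outcome | unexposed) = 6/817 = 0.0073439
Under exogeneity and monotonicity, PN = (p₁ − p₀) / p₁.
PN = (0.048561 − 0.0073439) / 0.048561 = 0.041217 / 0.048561 ≈ 0.8488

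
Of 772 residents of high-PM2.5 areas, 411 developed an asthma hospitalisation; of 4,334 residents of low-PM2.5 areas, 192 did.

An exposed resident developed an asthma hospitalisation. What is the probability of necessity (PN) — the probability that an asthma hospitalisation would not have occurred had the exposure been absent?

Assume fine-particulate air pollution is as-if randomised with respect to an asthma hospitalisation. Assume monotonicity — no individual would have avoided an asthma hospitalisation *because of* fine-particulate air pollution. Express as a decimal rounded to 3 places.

p₁ = P(outcome | exposed) = 411/772 = 0.53238
p₀ = P(outcome | unexposed) = 192/4334 = 0.044301
Under exogeneity and monotonicity, PN = (p₁ − p₀) / p₁.
PN = (0.53238 − 0.044301) / 0.53238 = 0.48808 / 0.53238 ≈ 0.9168

PN ≈ 0.917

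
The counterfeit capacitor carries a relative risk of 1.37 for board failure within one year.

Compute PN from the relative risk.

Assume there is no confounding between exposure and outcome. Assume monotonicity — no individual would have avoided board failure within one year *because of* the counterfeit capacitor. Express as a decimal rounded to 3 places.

PN ≈ 0.270

Under exogeneity and monotonicity, PN = (RR − 1) / RR = 1 − 1/RR.
PN = (1.37 − 1) / 1.37 = 0.37 / 1.37 ≈ 0.2701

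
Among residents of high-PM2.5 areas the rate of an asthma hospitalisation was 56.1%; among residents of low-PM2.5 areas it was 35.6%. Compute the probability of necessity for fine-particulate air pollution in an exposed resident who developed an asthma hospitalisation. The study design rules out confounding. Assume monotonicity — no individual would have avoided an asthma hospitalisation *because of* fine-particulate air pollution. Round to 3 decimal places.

PN ≈ 0.365

p₁ = 0.561, p₀ = 0.356.
Under exogeneity and monotonicity, PN = (p₁ − p₀) / p₁.
PN = (0.561 − 0.356) / 0.561 = 0.205 / 0.561 ≈ 0.3654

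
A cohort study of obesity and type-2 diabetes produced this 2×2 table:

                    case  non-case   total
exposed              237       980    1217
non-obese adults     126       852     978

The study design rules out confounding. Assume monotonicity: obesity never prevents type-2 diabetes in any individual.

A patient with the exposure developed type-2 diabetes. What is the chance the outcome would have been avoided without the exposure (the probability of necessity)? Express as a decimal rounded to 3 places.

p₁ = P(outcome | exposed) = 237/1217 = 0.19474
p₀ = P(outcome | unexposed) = 126/978 = 0.12883
Under exogeneity and monotonicity, PN = (p₁ − p₀)/p₁.
PN = (0.19474 − 0.12883) / 0.19474 ≈ 0.3384

PN ≈ 0.338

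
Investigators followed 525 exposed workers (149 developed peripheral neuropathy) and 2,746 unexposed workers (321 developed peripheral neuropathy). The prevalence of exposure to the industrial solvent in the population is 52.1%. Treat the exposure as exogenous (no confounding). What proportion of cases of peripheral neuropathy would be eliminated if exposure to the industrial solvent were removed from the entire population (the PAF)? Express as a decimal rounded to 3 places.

PAF ≈ 0.427

p₁ = P(outcome | exposed) = 149/525 = 0.28381
p₀ = P(outcome | unexposed) = 321/2746 = 0.1169
Overall risk P(Y=1) = π·p₁ + (1−π)·p₀ = 0.521×0.28381 + 0.479×0.1169 = 0.20386.
Under exogeneity, PAF = [P(Y=1) − p₀] / P(Y=1).
PAF = (0.20386 − 0.1169) / 0.20386 ≈ 0.4266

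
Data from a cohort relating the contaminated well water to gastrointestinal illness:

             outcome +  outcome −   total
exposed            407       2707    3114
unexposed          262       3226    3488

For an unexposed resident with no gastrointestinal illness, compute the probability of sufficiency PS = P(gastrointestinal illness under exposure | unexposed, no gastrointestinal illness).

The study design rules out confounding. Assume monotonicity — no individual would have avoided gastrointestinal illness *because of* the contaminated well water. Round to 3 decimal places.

p₁ = P(outcome | exposed) = 407/3114 = 0.1307
p₀ = P(outcome | unexposed) = 262/3488 = 0.075115
Under exogeneity and monotonicity, PS = (p₁ − p₀)/(1 − p₀).
PS = (0.1307 − 0.075115) / 0.92489 ≈ 0.0601

PS ≈ 0.060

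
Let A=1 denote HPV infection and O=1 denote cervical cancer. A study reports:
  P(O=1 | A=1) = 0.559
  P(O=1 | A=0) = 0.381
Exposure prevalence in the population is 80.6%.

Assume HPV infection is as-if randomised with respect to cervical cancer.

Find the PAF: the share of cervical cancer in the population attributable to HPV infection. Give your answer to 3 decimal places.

Let p₁ = 0.559, p₀ = 0.381.
Overall risk P(Y=1) = π·p₁ + (1−π)·p₀ = 0.806×0.559 + 0.194×0.381 = 0.52447.
Under exogeneity, PAF = [P(Y=1) − p₀] / P(Y=1).
PAF = (0.52447 − 0.381) / 0.52447 ≈ 0.2735

PAF ≈ 0.274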